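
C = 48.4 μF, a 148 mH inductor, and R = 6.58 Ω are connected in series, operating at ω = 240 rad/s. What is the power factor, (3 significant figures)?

0.129

X_L = ωL = 35.5 Ω
X_C = 1/(ωC) = 86.1 Ω
Net reactance X = X_L − X_C = -50.6 Ω
Z = 6.58 − j50.6 Ω
|Z| = √(6.58² + 50.6²) = 51.0 Ω
∠Z = arctan(-50.6/6.58) = -82.6°
cos φ = cos(-82.6°) = 0.129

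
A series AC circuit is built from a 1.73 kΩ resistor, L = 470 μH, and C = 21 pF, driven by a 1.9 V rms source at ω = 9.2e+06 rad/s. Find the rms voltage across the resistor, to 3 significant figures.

1.70 V

X_L = ωL = 4320 Ω
X_C = 1/(ωC) = 5180 Ω
Net reactance X = X_L − X_C = -852 Ω
Z = 1730 − j852 Ω
|Z| = √(1730² + 852²) = 1930 Ω
I = V/|Z| = 985 μA
V_R = I·|Z_R| = 0.000985 × 1730 = 1.70 V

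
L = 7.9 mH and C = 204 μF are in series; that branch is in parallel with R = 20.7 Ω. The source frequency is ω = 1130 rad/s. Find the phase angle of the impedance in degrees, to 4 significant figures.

X_L = ωL = 8.927 Ω
X_C = 1/(ωC) = 4.338 Ω
Branch 1: Z₁ = R = 20.70 Ω
Branch 2 (series LC): Z₂ = j(X_L − X_C) = j4.589 Ω
Parallel: Z = Z₁Z₂/(Z₁+Z₂), |Z| = 4.480 Ω, ∠Z = 77.50°

77.50°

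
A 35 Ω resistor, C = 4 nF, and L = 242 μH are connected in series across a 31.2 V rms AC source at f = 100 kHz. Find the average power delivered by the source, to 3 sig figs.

553 mW

ω = 2πf = 628300 rad/s
X_L = ωL = 152 Ω
X_C = 1/(ωC) = 398 Ω
Net reactance X = X_L − X_C = -246 Ω
Z = 35.0 − j246 Ω
|Z| = √(35.0² + 246²) = 248 Ω
∠Z = arctan(-246/35.0) = -81.9°
I = V/|Z| = 126 mA
P = VI cos φ = 31.2 × 0.126 × cos(-81.9°) = 553 mW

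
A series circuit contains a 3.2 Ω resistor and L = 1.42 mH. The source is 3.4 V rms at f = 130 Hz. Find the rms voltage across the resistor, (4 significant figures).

ω = 2πf = 816.8 rad/s
X_L = ωL = 1.160 Ω
Z = 3.200 + j1.160 Ω
|Z| = √(3.200² + 1.160²) = 3.404 Ω
I = V/|Z| = 998.9 mA
V_R = I·|Z_R| = 0.9989 × 3.200 = 3.197 V

3.197 V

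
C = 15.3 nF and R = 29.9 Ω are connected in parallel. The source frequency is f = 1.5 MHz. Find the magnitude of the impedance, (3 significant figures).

6.76 Ω

ω = 2πf = 9.425e+06 rad/s
X_C = 1/(ωC) = 6.93 Ω
Parallel: admittances add. Y = 1/R + jωC
Y = (0.0334 + j0.144) S
|Y| = 0.148 S → |Z| = 1/|Y| = 6.76 Ω, ∠Z = −∠Y = -76.9°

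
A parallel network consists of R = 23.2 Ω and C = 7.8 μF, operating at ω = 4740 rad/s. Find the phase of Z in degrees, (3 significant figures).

X_C = 1/(ωC) = 27.0 Ω
Parallel: admittances add. Y = 1/R + jωC
Y = (0.0431 + j0.0370) S
|Y| = 0.0568 S → |Z| = 1/|Y| = 17.6 Ω, ∠Z = −∠Y = -40.6°

-40.6°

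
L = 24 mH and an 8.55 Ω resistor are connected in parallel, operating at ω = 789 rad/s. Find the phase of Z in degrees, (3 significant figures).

X_L = ωL = 18.9 Ω
Parallel: admittances add. Y = 1/R + 1/(jωL)
Y = (0.117 − j0.0528) S
|Y| = 0.128 S → |Z| = 1/|Y| = 7.79 Ω, ∠Z = −∠Y = 24.3°

24.3°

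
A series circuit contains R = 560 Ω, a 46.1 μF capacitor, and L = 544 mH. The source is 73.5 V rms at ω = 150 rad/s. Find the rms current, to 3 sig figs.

130 mA

X_L = ωL = 81.6 Ω
X_C = 1/(ωC) = 145 Ω
Net reactance X = X_L − X_C = -63.0 Ω
Z = 560 − j63.0 Ω
|Z| = √(560² + 63.0²) = 564 Ω
I = V/|Z| = 73.5/564 = 130 mA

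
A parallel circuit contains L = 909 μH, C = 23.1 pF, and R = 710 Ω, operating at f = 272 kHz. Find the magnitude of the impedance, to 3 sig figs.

ω = 2πf = 1.709e+06 rad/s
X_L = ωL = 1550 Ω
X_C = 1/(ωC) = 25300 Ω
Parallel: admittances add. Y = 1/R + 1/(jωL) + jωC
Y = (0.00141 − j0.000604) S
|Y| = 0.00153 S → |Z| = 1/|Y| = 652 Ω, ∠Z = −∠Y = 23.2°

652 Ω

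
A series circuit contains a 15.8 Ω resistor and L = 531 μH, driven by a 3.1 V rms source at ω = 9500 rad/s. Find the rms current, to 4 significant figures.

X_L = ωL = 5.045 Ω
Z = 15.80 + j5.045 Ω
|Z| = √(15.80² + 5.045²) = 16.59 Ω
I = V/|Z| = 3.1/16.59 = 186.9 mA

186.9 mA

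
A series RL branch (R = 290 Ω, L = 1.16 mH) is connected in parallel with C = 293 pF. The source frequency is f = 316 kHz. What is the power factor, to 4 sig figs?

ω = 2πf = 1.985e+06 rad/s
X_L = ωL = 2303 Ω
X_C = 1/(ωC) = 1719 Ω
Branch 1 (R+jX_L): Z₁ = 290.0 + j2303 Ω, |Z₁| = 2321 Ω
Branch 2 (−jX_C): Z₂ = −j1719 Ω
Parallel: Z = Z₁Z₂/(Z₁+Z₂), |Z| = 6118 Ω, ∠Z = -70.78°
cos φ = cos(-70.78°) = 0.3293

0.3293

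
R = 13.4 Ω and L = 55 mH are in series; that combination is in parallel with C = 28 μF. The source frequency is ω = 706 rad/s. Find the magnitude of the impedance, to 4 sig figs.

116.6 Ω

X_L = ωL = 38.83 Ω
X_C = 1/(ωC) = 50.59 Ω
Branch 1 (R+jX_L): Z₁ = 13.40 + j38.83 Ω, |Z₁| = 41.08 Ω
Branch 2 (−jX_C): Z₂ = −j50.59 Ω
Parallel: Z = Z₁Z₂/(Z₁+Z₂), |Z| = 116.6 Ω, ∠Z = 22.22°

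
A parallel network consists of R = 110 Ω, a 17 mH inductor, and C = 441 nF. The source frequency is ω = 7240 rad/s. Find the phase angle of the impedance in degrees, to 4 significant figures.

X_L = ωL = 123.1 Ω
X_C = 1/(ωC) = 313.2 Ω
Parallel: admittances add. Y = 1/R + 1/(jωL) + jωC
Y = (0.009091 − j0.004932) S
|Y| = 0.01034 S → |Z| = 1/|Y| = 96.69 Ω, ∠Z = −∠Y = 28.48°

28.48°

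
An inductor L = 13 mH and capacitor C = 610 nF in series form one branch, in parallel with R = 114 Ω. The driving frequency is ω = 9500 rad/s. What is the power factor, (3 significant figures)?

X_L = ωL = 124 Ω
X_C = 1/(ωC) = 173 Ω
Branch 1: Z₁ = R = 114 Ω
Branch 2 (series LC): Z₂ = j(X_L − X_C) = −j49.1 Ω
Parallel: Z = Z₁Z₂/(Z₁+Z₂), |Z| = 45.1 Ω, ∠Z = -66.7°
cos φ = cos(-66.7°) = 0.395

0.395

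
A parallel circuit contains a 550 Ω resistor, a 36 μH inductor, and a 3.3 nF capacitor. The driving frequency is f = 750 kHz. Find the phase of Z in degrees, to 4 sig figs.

-79.34°

ω = 2πf = 4.712e+06 rad/s
X_L = ωL = 169.6 Ω
X_C = 1/(ωC) = 64.31 Ω
Parallel: admittances add. Y = 1/R + 1/(jωL) + jωC
Y = (0.001818 + j0.009656) S
|Y| = 0.009826 S → |Z| = 1/|Y| = 101.8 Ω, ∠Z = −∠Y = -79.34°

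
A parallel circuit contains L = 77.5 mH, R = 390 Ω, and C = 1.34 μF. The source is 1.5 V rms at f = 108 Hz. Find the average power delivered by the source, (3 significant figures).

5.77 mW

ω = 2πf = 678.6 rad/s
X_L = ωL = 52.6 Ω
X_C = 1/(ωC) = 1100 Ω
Parallel: admittances add. Y = 1/R + 1/(jωL) + jωC
Y = (0.00256 − j0.0181) S
|Y| = 0.0183 S → |Z| = 1/|Y| = 54.7 Ω, ∠Z = −∠Y = 81.9°
I = V/|Z| = 27.4 mA
P = VI cos φ = 1.5 × 0.0274 × cos(81.9°) = 5.77 mW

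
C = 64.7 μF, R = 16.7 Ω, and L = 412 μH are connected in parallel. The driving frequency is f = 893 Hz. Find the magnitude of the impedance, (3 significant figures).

ω = 2πf = 5611 rad/s
X_L = ωL = 2.31 Ω
X_C = 1/(ωC) = 2.75 Ω
Parallel: admittances add. Y = 1/R + 1/(jωL) + jωC
Y = (0.0599 − j0.0696) S
|Y| = 0.0918 S → |Z| = 1/|Y| = 10.9 Ω, ∠Z = −∠Y = 49.3°

10.9 Ω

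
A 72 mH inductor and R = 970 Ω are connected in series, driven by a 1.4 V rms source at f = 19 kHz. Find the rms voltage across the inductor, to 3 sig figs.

1.39 V

ω = 2πf = 119400 rad/s
X_L = ωL = 8600 Ω
Z = 970 + j8600 Ω
|Z| = √(970² + 8600²) = 8650 Ω
I = V/|Z| = 162 μA
V_L = I·|Z_L| = 0.000162 × 8600 = 1.39 V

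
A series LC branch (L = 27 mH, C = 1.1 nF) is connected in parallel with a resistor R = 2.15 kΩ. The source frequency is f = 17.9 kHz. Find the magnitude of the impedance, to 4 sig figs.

ω = 2πf = 112500 rad/s
X_L = ωL = 3037 Ω
X_C = 1/(ωC) = 8083 Ω
Branch 1: Z₁ = R = 2150 Ω
Branch 2 (series LC): Z₂ = j(X_L − X_C) = −j5046 Ω
Parallel: Z = Z₁Z₂/(Z₁+Z₂), |Z| = 1978 Ω, ∠Z = -23.08°

1978 Ω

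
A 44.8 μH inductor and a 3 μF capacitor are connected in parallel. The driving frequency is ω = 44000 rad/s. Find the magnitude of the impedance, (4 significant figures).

2.664 Ω

X_L = ωL = 1.971 Ω
X_C = 1/(ωC) = 7.576 Ω
Parallel: admittances add. Y = 1/(jωL) + jωC
Y = (0 − j0.3753) S
|Y| = 0.3753 S → |Z| = 1/|Y| = 2.664 Ω, ∠Z = −∠Y = 90.00°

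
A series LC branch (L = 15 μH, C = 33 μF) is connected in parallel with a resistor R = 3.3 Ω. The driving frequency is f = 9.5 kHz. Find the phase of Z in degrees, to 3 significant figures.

ω = 2πf = 59690 rad/s
X_L = ωL = 0.895 Ω
X_C = 1/(ωC) = 0.508 Ω
Branch 1: Z₁ = R = 3.30 Ω
Branch 2 (series LC): Z₂ = j(X_L − X_C) = j0.388 Ω
Parallel: Z = Z₁Z₂/(Z₁+Z₂), |Z| = 0.385 Ω, ∠Z = 83.3°

83.3°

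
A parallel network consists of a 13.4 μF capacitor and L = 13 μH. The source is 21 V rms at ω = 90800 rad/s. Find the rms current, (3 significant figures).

X_L = ωL = 1.18 Ω
X_C = 1/(ωC) = 0.822 Ω
Parallel: admittances add. Y = 1/(jωL) + jωC
Y = (0 + j0.370) S
|Y| = 0.370 S → |Z| = 1/|Y| = 2.71 Ω, ∠Z = −∠Y = -90.0°
I = V/|Z| = 21/2.71 = 7.76 A

7.76 A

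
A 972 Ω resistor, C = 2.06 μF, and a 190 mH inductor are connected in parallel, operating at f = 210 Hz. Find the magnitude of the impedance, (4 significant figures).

ω = 2πf = 1319 rad/s
X_L = ωL = 250.7 Ω
X_C = 1/(ωC) = 367.9 Ω
Parallel: admittances add. Y = 1/R + 1/(jωL) + jωC
Y = (0.001029 − j0.001271) S
|Y| = 0.001635 S → |Z| = 1/|Y| = 611.6 Ω, ∠Z = −∠Y = 51.01°

611.6 Ω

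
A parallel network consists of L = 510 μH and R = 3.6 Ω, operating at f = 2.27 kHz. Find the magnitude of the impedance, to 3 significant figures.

3.23 Ω

ω = 2πf = 14260 rad/s
X_L = ωL = 7.27 Ω
Parallel: admittances add. Y = 1/R + 1/(jωL)
Y = (0.278 − j0.137) S
|Y| = 0.310 S → |Z| = 1/|Y| = 3.23 Ω, ∠Z = −∠Y = 26.3°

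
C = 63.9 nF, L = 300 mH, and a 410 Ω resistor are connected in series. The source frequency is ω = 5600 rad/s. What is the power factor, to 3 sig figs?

0.345

X_L = ωL = 1680 Ω
X_C = 1/(ωC) = 2790 Ω
Net reactance X = X_L − X_C = -1110 Ω
Z = 410 − j1110 Ω
|Z| = √(410² + 1110²) = 1190 Ω
∠Z = arctan(-1110/410) = -69.8°
cos φ = cos(-69.8°) = 0.345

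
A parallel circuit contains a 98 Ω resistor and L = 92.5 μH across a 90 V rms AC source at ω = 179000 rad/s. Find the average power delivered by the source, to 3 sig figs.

X_L = ωL = 16.6 Ω
Parallel: admittances add. Y = 1/R + 1/(jωL)
Y = (0.0102 − j0.0604) S
|Y| = 0.0613 S → |Z| = 1/|Y| = 16.3 Ω, ∠Z = −∠Y = 80.4°
I = V/|Z| = 5.51 A
P = VI cos φ = 90 × 5.51 × cos(80.4°) = 82.7 W

82.7 W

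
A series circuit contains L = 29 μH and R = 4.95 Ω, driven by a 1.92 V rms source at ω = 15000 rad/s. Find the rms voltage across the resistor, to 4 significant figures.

X_L = ωL = 0.4350 Ω
Z = 4.950 + j0.4350 Ω
|Z| = √(4.950² + 0.4350²) = 4.969 Ω
I = V/|Z| = 386.4 mA
V_R = I·|Z_R| = 0.3864 × 4.950 = 1.913 V

1.913 V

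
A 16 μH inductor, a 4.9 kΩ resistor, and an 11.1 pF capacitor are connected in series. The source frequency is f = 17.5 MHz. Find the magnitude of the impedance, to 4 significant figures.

ω = 2πf = 1.1e+08 rad/s
X_L = ωL = 1759 Ω
X_C = 1/(ωC) = 819.3 Ω
Net reactance X = X_L − X_C = 940.0 Ω
Z = 4900 + j940.0 Ω
|Z| = √(4900² + 940.0²) = 4989 Ω

4989 Ω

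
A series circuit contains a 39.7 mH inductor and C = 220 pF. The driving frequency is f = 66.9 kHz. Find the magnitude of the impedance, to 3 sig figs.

5870 Ω

ω = 2πf = 420300 rad/s
X_L = ωL = 16700 Ω
X_C = 1/(ωC) = 10800 Ω
Net reactance X = X_L − X_C = 5870 Ω
Z = j5870 Ω
|Z| = √(0² + 5870²) = 5870 Ω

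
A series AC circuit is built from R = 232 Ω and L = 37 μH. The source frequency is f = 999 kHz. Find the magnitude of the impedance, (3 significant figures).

328 Ω

ω = 2πf = 6.277e+06 rad/s
X_L = ωL = 232 Ω
Z = 232 + j232 Ω
|Z| = √(232² + 232²) = 328 Ω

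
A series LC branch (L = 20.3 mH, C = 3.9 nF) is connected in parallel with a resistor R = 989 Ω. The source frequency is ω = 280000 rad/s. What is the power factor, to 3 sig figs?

0.979

X_L = ωL = 5680 Ω
X_C = 1/(ωC) = 916 Ω
Branch 1: Z₁ = R = 989 Ω
Branch 2 (series LC): Z₂ = j(X_L − X_C) = j4770 Ω
Parallel: Z = Z₁Z₂/(Z₁+Z₂), |Z| = 968 Ω, ∠Z = 11.7°
cos φ = cos(11.7°) = 0.979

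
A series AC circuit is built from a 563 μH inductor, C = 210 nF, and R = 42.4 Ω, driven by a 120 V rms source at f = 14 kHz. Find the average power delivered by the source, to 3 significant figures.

ω = 2πf = 87960 rad/s
X_L = ωL = 49.5 Ω
X_C = 1/(ωC) = 54.1 Ω
Net reactance X = X_L − X_C = -4.61 Ω
Z = 42.4 − j4.61 Ω
|Z| = √(42.4² + 4.61²) = 42.6 Ω
∠Z = arctan(-4.61/42.4) = -6.21°
I = V/|Z| = 2.81 A
P = VI cos φ = 120 × 2.81 × cos(-6.21°) = 336 W

336 W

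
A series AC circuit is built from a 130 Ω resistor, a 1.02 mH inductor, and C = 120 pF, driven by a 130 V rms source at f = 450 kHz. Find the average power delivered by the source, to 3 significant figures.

105 W

ω = 2πf = 2.827e+06 rad/s
X_L = ωL = 2880 Ω
X_C = 1/(ωC) = 2950 Ω
Net reactance X = X_L − X_C = -63.3 Ω
Z = 130 − j63.3 Ω
|Z| = √(130² + 63.3²) = 145 Ω
∠Z = arctan(-63.3/130) = -26.0°
I = V/|Z| = 899 mA
P = VI cos φ = 130 × 0.899 × cos(-26.0°) = 105 W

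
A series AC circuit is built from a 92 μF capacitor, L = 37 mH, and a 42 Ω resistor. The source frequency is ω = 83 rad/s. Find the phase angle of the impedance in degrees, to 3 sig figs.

-71.8°

X_L = ωL = 3.07 Ω
X_C = 1/(ωC) = 131 Ω
Net reactance X = X_L − X_C = -128 Ω
Z = 42.0 − j128 Ω
|Z| = √(42.0² + 128²) = 135 Ω
∠Z = arctan(-128/42.0) = -71.8°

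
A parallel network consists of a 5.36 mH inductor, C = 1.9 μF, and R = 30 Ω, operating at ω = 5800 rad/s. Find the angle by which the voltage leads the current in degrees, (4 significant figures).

32.39°

X_L = ωL = 31.09 Ω
X_C = 1/(ωC) = 90.74 Ω
Parallel: admittances add. Y = 1/R + 1/(jωL) + jωC
Y = (0.03333 − j0.02115) S
|Y| = 0.03948 S → |Z| = 1/|Y| = 25.33 Ω, ∠Z = −∠Y = 32.39°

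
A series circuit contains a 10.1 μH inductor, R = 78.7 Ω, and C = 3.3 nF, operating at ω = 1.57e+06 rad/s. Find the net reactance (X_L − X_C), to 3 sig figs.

-177 Ω

X_L = ωL = 15.9 Ω
X_C = 1/(ωC) = 193 Ω
X = 15.9 − 193 = -177 Ω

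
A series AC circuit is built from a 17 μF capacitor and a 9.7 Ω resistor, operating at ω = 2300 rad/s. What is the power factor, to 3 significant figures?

X_C = 1/(ωC) = 25.6 Ω
Z = 9.70 − j25.6 Ω
|Z| = √(9.70² + 25.6²) = 27.4 Ω
∠Z = arctan(-25.6/9.70) = -69.2°
cos φ = cos(-69.2°) = 0.355

0.355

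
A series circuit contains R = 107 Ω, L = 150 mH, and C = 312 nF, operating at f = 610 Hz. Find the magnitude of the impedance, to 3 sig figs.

ω = 2πf = 3833 rad/s
X_L = ωL = 575 Ω
X_C = 1/(ωC) = 836 Ω
Net reactance X = X_L − X_C = -261 Ω
Z = 107 − j261 Ω
|Z| = √(107² + 261²) = 282 Ω

282 Ω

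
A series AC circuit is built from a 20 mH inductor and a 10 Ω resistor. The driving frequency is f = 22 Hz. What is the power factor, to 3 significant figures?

ω = 2πf = 138.2 rad/s
X_L = ωL = 2.76 Ω
Z = 10.0 + j2.76 Ω
|Z| = √(10.0² + 2.76²) = 10.4 Ω
∠Z = arctan(2.76/10.0) = 15.5°
cos φ = cos(15.5°) = 0.964

0.964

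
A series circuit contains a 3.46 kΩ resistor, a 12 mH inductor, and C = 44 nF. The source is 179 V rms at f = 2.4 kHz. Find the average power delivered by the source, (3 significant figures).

8.07 W

ω = 2πf = 15080 rad/s
X_L = ωL = 181 Ω
X_C = 1/(ωC) = 1510 Ω
Net reactance X = X_L − X_C = -1330 Ω
Z = 3460 − j1330 Ω
|Z| = √(3460² + 1330²) = 3710 Ω
∠Z = arctan(-1330/3460) = -21.0°
I = V/|Z| = 48.3 mA
P = VI cos φ = 179 × 0.0483 × cos(-21.0°) = 8.07 W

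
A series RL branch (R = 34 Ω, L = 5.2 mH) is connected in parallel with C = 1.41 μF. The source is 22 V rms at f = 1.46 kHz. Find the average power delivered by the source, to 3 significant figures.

4.80 W

ω = 2πf = 9173 rad/s
X_L = ωL = 47.7 Ω
X_C = 1/(ωC) = 77.3 Ω
Branch 1 (R+jX_L): Z₁ = 34.0 + j47.7 Ω, |Z₁| = 58.6 Ω
Branch 2 (−jX_C): Z₂ = −j77.3 Ω
Parallel: Z = Z₁Z₂/(Z₁+Z₂), |Z| = 100 Ω, ∠Z = 5.57°
I = V/|Z| = 219 mA
P = VI cos φ = 22 × 0.219 × cos(5.57°) = 4.80 W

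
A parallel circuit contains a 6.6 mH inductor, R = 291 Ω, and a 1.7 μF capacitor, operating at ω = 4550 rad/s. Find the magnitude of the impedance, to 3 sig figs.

38.8 Ω

X_L = ωL = 30.0 Ω
X_C = 1/(ωC) = 129 Ω
Parallel: admittances add. Y = 1/R + 1/(jωL) + jωC
Y = (0.00344 − j0.0256) S
|Y| = 0.0258 S → |Z| = 1/|Y| = 38.8 Ω, ∠Z = −∠Y = 82.3°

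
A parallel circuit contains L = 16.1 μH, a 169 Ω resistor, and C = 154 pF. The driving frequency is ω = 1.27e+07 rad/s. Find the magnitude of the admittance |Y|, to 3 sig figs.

X_L = ωL = 204 Ω
X_C = 1/(ωC) = 511 Ω
Parallel: admittances add. Y = 1/R + 1/(jωL) + jωC
Y = (0.00592 − j0.00293) S
|Y| = 0.00661 S → |Z| = 1/|Y| = 151 Ω, ∠Z = −∠Y = 26.4°

6.61 mS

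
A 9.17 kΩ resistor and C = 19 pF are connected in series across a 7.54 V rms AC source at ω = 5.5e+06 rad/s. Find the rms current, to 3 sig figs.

569 μA

X_C = 1/(ωC) = 9570 Ω
Z = 9170 − j9570 Ω
|Z| = √(9170² + 9570²) = 13300 Ω
I = V/|Z| = 7.54/13300 = 569 μA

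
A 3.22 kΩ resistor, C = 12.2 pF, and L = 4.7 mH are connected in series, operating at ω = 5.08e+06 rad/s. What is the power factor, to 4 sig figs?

0.3841

X_L = ωL = 23880 Ω
X_C = 1/(ωC) = 16140 Ω
Net reactance X = X_L − X_C = 7741 Ω
Z = 3220 + j7741 Ω
|Z| = √(3220² + 7741²) = 8384 Ω
∠Z = arctan(7741/3220) = 67.41°
cos φ = cos(67.41°) = 0.3841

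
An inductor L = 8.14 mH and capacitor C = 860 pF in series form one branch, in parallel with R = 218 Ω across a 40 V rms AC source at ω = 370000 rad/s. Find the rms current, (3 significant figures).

356 mA

X_L = ωL = 3010 Ω
X_C = 1/(ωC) = 3140 Ω
Branch 1: Z₁ = R = 218 Ω
Branch 2 (series LC): Z₂ = j(X_L − X_C) = −j131 Ω
Parallel: Z = Z₁Z₂/(Z₁+Z₂), |Z| = 112 Ω, ∠Z = -59.0°
I = V/|Z| = 40/112 = 356 mA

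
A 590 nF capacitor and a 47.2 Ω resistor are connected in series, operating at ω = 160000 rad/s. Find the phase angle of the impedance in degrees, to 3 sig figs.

-12.6°

X_C = 1/(ωC) = 10.6 Ω
Z = 47.2 − j10.6 Ω
|Z| = √(47.2² + 10.6²) = 48.4 Ω
∠Z = arctan(-10.6/47.2) = -12.6°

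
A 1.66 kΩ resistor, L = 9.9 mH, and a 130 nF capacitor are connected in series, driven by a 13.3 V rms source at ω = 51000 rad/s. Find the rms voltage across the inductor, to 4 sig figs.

3.956 V

X_L = ωL = 504.9 Ω
X_C = 1/(ωC) = 150.8 Ω
Net reactance X = X_L − X_C = 354.1 Ω
Z = 1660 + j354.1 Ω
|Z| = √(1660² + 354.1²) = 1697 Ω
I = V/|Z| = 7.836 mA
V_L = I·|Z_L| = 0.007836 × 504.9 = 3.956 V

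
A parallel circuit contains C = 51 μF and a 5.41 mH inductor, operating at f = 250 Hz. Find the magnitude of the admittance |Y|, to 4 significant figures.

ω = 2πf = 1571 rad/s
X_L = ωL = 8.498 Ω
X_C = 1/(ωC) = 12.48 Ω
Parallel: admittances add. Y = 1/(jωL) + jωC
Y = (0 − j0.03756) S
|Y| = 0.03756 S → |Z| = 1/|Y| = 26.62 Ω, ∠Z = −∠Y = 90.00°

37.56 mS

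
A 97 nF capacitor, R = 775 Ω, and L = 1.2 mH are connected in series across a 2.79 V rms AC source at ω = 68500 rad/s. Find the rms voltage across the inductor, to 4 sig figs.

0.2948 V

X_L = ωL = 82.20 Ω
X_C = 1/(ωC) = 150.5 Ω
Net reactance X = X_L − X_C = -68.30 Ω
Z = 775.0 − j68.30 Ω
|Z| = √(775.0² + 68.30²) = 778.0 Ω
I = V/|Z| = 3.586 mA
V_L = I·|Z_L| = 0.003586 × 82.20 = 0.2948 V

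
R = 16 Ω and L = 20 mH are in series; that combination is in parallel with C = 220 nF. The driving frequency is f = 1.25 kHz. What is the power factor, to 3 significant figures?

ω = 2πf = 7854 rad/s
X_L = ωL = 157 Ω
X_C = 1/(ωC) = 579 Ω
Branch 1 (R+jX_L): Z₁ = 16.0 + j157 Ω, |Z₁| = 158 Ω
Branch 2 (−jX_C): Z₂ = −j579 Ω
Parallel: Z = Z₁Z₂/(Z₁+Z₂), |Z| = 217 Ω, ∠Z = 82.0°
cos φ = cos(82.0°) = 0.139

0.139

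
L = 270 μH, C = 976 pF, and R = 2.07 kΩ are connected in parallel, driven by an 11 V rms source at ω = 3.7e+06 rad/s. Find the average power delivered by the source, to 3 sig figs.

X_L = ωL = 999 Ω
X_C = 1/(ωC) = 277 Ω
Parallel: admittances add. Y = 1/R + 1/(jωL) + jωC
Y = (0.000483 + j0.00261) S
|Y| = 0.00265 S → |Z| = 1/|Y| = 377 Ω, ∠Z = −∠Y = -79.5°
I = V/|Z| = 29.2 mA
P = VI cos φ = 11 × 0.0292 × cos(-79.5°) = 58.5 mW

58.5 mW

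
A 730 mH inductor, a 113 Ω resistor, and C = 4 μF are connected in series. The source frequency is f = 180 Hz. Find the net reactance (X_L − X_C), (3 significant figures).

605 Ω

ω = 2πf = 1131 rad/s
X_L = ωL = 826 Ω
X_C = 1/(ωC) = 221 Ω
X = 826 − 221 = 605 Ω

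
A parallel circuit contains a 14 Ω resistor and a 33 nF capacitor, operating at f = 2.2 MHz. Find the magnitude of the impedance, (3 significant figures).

ω = 2πf = 1.382e+07 rad/s
X_C = 1/(ωC) = 2.19 Ω
Parallel: admittances add. Y = 1/R + jωC
Y = (0.0714 + j0.456) S
|Y| = 0.462 S → |Z| = 1/|Y| = 2.17 Ω, ∠Z = −∠Y = -81.1°

2.17 Ω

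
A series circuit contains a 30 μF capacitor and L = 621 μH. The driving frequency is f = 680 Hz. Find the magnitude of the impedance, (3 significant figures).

ω = 2πf = 4273 rad/s
X_L = ωL = 2.65 Ω
X_C = 1/(ωC) = 7.80 Ω
Net reactance X = X_L − X_C = -5.15 Ω
Z = − j5.15 Ω
|Z| = √(0² + 5.15²) = 5.15 Ω

5.15 Ω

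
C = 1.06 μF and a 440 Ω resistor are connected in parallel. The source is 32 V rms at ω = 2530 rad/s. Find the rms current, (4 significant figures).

X_C = 1/(ωC) = 372.9 Ω
Parallel: admittances add. Y = 1/R + jωC
Y = (0.002273 + j0.002682) S
|Y| = 0.003515 S → |Z| = 1/|Y| = 284.5 Ω, ∠Z = −∠Y = -49.72°
I = V/|Z| = 32/284.5 = 112.5 mA

112.5 mA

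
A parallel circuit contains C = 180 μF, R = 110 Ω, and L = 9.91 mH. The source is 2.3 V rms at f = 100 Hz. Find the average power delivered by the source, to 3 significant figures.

48.1 mW

ω = 2πf = 628.3 rad/s
X_L = ωL = 6.23 Ω
X_C = 1/(ωC) = 8.84 Ω
Parallel: admittances add. Y = 1/R + 1/(jωL) + jωC
Y = (0.00909 − j0.0475) S
|Y| = 0.0484 S → |Z| = 1/|Y| = 20.7 Ω, ∠Z = −∠Y = 79.2°
I = V/|Z| = 111 mA
P = VI cos φ = 2.3 × 0.111 × cos(79.2°) = 48.1 mW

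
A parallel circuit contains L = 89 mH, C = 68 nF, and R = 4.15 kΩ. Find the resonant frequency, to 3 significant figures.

2.05 kHz

ω₀ = 1/√(LC) = 1/√(0.089 × 6.8e-08) = 12850 rad/s
f₀ = ω₀/(2π) = 2.05 kHz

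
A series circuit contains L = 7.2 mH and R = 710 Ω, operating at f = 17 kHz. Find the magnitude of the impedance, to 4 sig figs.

ω = 2πf = 106800 rad/s
X_L = ωL = 769.1 Ω
Z = 710.0 + j769.1 Ω
|Z| = √(710.0² + 769.1²) = 1047 Ω

1047 Ω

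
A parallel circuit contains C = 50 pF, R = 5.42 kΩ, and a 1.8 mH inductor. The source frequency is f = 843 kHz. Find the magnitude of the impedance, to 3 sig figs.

ω = 2πf = 5.297e+06 rad/s
X_L = ωL = 9530 Ω
X_C = 1/(ωC) = 3780 Ω
Parallel: admittances add. Y = 1/R + 1/(jωL) + jωC
Y = (0.000185 + j0.000160) S
|Y| = 0.000244 S → |Z| = 1/|Y| = 4100 Ω, ∠Z = −∠Y = -40.9°

4100 Ω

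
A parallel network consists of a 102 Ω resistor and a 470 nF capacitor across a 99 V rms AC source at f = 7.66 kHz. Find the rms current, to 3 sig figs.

2.44 A

ω = 2πf = 48130 rad/s
X_C = 1/(ωC) = 44.2 Ω
Parallel: admittances add. Y = 1/R + jωC
Y = (0.00980 + j0.0226) S
|Y| = 0.0247 S → |Z| = 1/|Y| = 40.6 Ω, ∠Z = −∠Y = -66.6°
I = V/|Z| = 99/40.6 = 2.44 A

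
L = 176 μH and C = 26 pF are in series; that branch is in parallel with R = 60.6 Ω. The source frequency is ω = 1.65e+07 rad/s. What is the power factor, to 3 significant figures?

0.994

X_L = ωL = 2900 Ω
X_C = 1/(ωC) = 2330 Ω
Branch 1: Z₁ = R = 60.6 Ω
Branch 2 (series LC): Z₂ = j(X_L − X_C) = j573 Ω
Parallel: Z = Z₁Z₂/(Z₁+Z₂), |Z| = 60.3 Ω, ∠Z = 6.04°
cos φ = cos(6.04°) = 0.994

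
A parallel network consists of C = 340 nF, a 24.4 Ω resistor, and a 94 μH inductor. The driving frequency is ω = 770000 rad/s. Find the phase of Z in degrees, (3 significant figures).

-80.6°

X_L = ωL = 72.4 Ω
X_C = 1/(ωC) = 3.82 Ω
Parallel: admittances add. Y = 1/R + 1/(jωL) + jωC
Y = (0.0410 + j0.248) S
|Y| = 0.251 S → |Z| = 1/|Y| = 3.98 Ω, ∠Z = −∠Y = -80.6°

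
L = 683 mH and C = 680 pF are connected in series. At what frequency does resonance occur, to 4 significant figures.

7.385 kHz

ω₀ = 1/√(LC) = 1/√(0.683 × 6.8e-10) = 46400 rad/s
f₀ = ω₀/(2π) = 7.385 kHz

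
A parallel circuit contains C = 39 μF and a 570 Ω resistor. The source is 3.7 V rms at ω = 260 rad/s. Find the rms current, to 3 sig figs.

38.1 mA

X_C = 1/(ωC) = 98.6 Ω
Parallel: admittances add. Y = 1/R + jωC
Y = (0.00175 + j0.0101) S
|Y| = 0.0103 S → |Z| = 1/|Y| = 97.2 Ω, ∠Z = −∠Y = -80.2°
I = V/|Z| = 3.7/97.2 = 38.1 mA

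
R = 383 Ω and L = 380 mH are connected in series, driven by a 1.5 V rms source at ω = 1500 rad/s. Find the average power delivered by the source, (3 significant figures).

X_L = ωL = 570 Ω
Z = 383 + j570 Ω
|Z| = √(383² + 570²) = 687 Ω
∠Z = arctan(570/383) = 56.1°
I = V/|Z| = 2.18 mA
P = VI cos φ = 1.5 × 0.00218 × cos(56.1°) = 1.83 mW

1.83 mW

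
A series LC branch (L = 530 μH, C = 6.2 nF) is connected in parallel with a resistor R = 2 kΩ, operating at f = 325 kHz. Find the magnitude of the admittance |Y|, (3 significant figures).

1.12 mS

ω = 2πf = 2.042e+06 rad/s
X_L = ωL = 1080 Ω
X_C = 1/(ωC) = 79.0 Ω
Branch 1: Z₁ = R = 2000 Ω
Branch 2 (series LC): Z₂ = j(X_L − X_C) = j1000 Ω
Parallel: Z = Z₁Z₂/(Z₁+Z₂), |Z| = 897 Ω, ∠Z = 63.4°
|Y| = 1/|Z| = 1.12 mS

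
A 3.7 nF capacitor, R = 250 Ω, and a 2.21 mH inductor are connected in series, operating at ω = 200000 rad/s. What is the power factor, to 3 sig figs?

0.265

X_L = ωL = 442 Ω
X_C = 1/(ωC) = 1350 Ω
Net reactance X = X_L − X_C = -909 Ω
Z = 250 − j909 Ω
|Z| = √(250² + 909²) = 943 Ω
∠Z = arctan(-909/250) = -74.6°
cos φ = cos(-74.6°) = 0.265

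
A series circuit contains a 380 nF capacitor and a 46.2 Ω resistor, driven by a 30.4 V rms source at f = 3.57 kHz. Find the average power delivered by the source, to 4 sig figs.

ω = 2πf = 22430 rad/s
X_C = 1/(ωC) = 117.3 Ω
Z = 46.20 − j117.3 Ω
|Z| = √(46.20² + 117.3²) = 126.1 Ω
∠Z = arctan(-117.3/46.20) = -68.51°
I = V/|Z| = 241.1 mA
P = VI cos φ = 30.4 × 0.2411 × cos(-68.51°) = 2.686 W

2.686 W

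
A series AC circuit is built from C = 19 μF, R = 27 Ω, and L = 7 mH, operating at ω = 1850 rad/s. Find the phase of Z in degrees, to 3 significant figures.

X_L = ωL = 13.0 Ω
X_C = 1/(ωC) = 28.4 Ω
Net reactance X = X_L − X_C = -15.5 Ω
Z = 27.0 − j15.5 Ω
|Z| = √(27.0² + 15.5²) = 31.1 Ω
∠Z = arctan(-15.5/27.0) = -29.9°

-29.9°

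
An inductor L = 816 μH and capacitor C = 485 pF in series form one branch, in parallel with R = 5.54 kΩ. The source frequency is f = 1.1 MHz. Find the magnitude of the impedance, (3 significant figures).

ω = 2πf = 6.912e+06 rad/s
X_L = ωL = 5640 Ω
X_C = 1/(ωC) = 298 Ω
Branch 1: Z₁ = R = 5540 Ω
Branch 2 (series LC): Z₂ = j(X_L − X_C) = j5340 Ω
Parallel: Z = Z₁Z₂/(Z₁+Z₂), |Z| = 3850 Ω, ∠Z = 46.0°

3850 Ω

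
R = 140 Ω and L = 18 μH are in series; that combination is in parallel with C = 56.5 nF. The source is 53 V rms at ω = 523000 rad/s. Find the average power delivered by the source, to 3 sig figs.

X_L = ωL = 9.41 Ω
X_C = 1/(ωC) = 33.8 Ω
Branch 1 (R+jX_L): Z₁ = 140 + j9.41 Ω, |Z₁| = 140 Ω
Branch 2 (−jX_C): Z₂ = −j33.8 Ω
Parallel: Z = Z₁Z₂/(Z₁+Z₂), |Z| = 33.4 Ω, ∠Z = -76.3°
I = V/|Z| = 1.59 A
P = VI cos φ = 53 × 1.59 × cos(-76.3°) = 20.0 W

20.0 W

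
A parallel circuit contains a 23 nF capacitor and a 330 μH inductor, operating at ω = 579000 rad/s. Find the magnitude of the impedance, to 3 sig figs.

X_L = ωL = 191 Ω
X_C = 1/(ωC) = 75.1 Ω
Parallel: admittances add. Y = 1/(jωL) + jωC
Y = (0 + j0.00808) S
|Y| = 0.00808 S → |Z| = 1/|Y| = 124 Ω, ∠Z = −∠Y = -90.0°

124 Ω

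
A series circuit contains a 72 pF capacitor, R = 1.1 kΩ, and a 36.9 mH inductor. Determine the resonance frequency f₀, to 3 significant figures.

97.6 kHz

ω₀ = 1/√(LC) = 1/√(0.0369 × 7.2e-11) = 613500 rad/s
f₀ = ω₀/(2π) = 97.6 kHz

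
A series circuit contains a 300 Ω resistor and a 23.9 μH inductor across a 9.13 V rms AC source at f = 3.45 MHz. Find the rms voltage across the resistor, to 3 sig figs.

ω = 2πf = 2.168e+07 rad/s
X_L = ωL = 518 Ω
Z = 300 + j518 Ω
|Z| = √(300² + 518²) = 599 Ω
I = V/|Z| = 15.3 mA
V_R = I·|Z_R| = 0.0153 × 300 = 4.58 V

4.58 V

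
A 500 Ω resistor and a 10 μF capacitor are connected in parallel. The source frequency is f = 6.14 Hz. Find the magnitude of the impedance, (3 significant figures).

ω = 2πf = 38.58 rad/s
X_C = 1/(ωC) = 2590 Ω
Parallel: admittances add. Y = 1/R + jωC
Y = (0.00200 + j0.000386) S
|Y| = 0.00204 S → |Z| = 1/|Y| = 491 Ω, ∠Z = −∠Y = -10.9°

491 Ω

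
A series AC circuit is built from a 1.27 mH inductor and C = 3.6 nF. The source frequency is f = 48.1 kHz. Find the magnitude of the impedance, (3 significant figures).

535 Ω

ω = 2πf = 302200 rad/s
X_L = ωL = 384 Ω
X_C = 1/(ωC) = 919 Ω
Net reactance X = X_L − X_C = -535 Ω
Z = − j535 Ω
|Z| = √(0² + 535²) = 535 Ω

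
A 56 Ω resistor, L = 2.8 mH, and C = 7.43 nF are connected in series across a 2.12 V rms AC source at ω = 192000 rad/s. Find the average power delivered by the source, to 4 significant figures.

8.437 mW

X_L = ωL = 537.6 Ω
X_C = 1/(ωC) = 701.0 Ω
Net reactance X = X_L − X_C = -163.4 Ω
Z = 56.00 − j163.4 Ω
|Z| = √(56.00² + 163.4²) = 172.7 Ω
∠Z = arctan(-163.4/56.00) = -71.08°
I = V/|Z| = 12.27 mA
P = VI cos φ = 2.12 × 0.01227 × cos(-71.08°) = 8.437 mW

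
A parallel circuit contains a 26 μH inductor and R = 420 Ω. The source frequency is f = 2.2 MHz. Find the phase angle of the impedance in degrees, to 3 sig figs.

ω = 2πf = 1.382e+07 rad/s
X_L = ωL = 359 Ω
Parallel: admittances add. Y = 1/R + 1/(jωL)
Y = (0.00238 − j0.00278) S
|Y| = 0.00366 S → |Z| = 1/|Y| = 273 Ω, ∠Z = −∠Y = 49.4°

49.4°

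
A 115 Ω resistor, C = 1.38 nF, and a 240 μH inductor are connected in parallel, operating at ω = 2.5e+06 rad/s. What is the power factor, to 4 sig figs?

0.9796

X_L = ωL = 600.0 Ω
X_C = 1/(ωC) = 289.9 Ω
Parallel: admittances add. Y = 1/R + 1/(jωL) + jωC
Y = (0.008696 + j0.001783) S
|Y| = 0.008877 S → |Z| = 1/|Y| = 112.7 Ω, ∠Z = −∠Y = -11.59°
cos φ = cos(-11.59°) = 0.9796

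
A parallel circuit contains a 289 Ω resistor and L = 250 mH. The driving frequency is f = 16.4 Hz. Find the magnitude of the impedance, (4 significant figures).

25.66 Ω

ω = 2πf = 103.0 rad/s
X_L = ωL = 25.76 Ω
Parallel: admittances add. Y = 1/R + 1/(jωL)
Y = (0.003460 − j0.03882) S
|Y| = 0.03897 S → |Z| = 1/|Y| = 25.66 Ω, ∠Z = −∠Y = 84.91°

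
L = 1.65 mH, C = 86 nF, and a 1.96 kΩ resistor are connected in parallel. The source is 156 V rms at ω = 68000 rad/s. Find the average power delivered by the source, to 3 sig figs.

X_L = ωL = 112 Ω
X_C = 1/(ωC) = 171 Ω
Parallel: admittances add. Y = 1/R + 1/(jωL) + jωC
Y = (0.000510 − j0.00306) S
|Y| = 0.00311 S → |Z| = 1/|Y| = 322 Ω, ∠Z = −∠Y = 80.5°
I = V/|Z| = 485 mA
P = VI cos φ = 156 × 0.485 × cos(80.5°) = 12.4 W

12.4 W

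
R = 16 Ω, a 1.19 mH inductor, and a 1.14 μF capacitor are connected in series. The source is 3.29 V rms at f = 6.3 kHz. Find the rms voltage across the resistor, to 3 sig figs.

ω = 2πf = 39580 rad/s
X_L = ωL = 47.1 Ω
X_C = 1/(ωC) = 22.2 Ω
Net reactance X = X_L − X_C = 24.9 Ω
Z = 16.0 + j24.9 Ω
|Z| = √(16.0² + 24.9²) = 29.6 Ω
I = V/|Z| = 111 mA
V_R = I·|Z_R| = 0.111 × 16.0 = 1.78 V

1.78 V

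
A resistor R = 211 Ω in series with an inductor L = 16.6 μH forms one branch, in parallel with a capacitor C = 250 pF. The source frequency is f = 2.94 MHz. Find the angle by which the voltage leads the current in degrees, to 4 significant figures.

ω = 2πf = 1.847e+07 rad/s
X_L = ωL = 306.6 Ω
X_C = 1/(ωC) = 216.5 Ω
Branch 1 (R+jX_L): Z₁ = 211.0 + j306.6 Ω, |Z₁| = 372.2 Ω
Branch 2 (−jX_C): Z₂ = −j216.5 Ω
Parallel: Z = Z₁Z₂/(Z₁+Z₂), |Z| = 351.3 Ω, ∠Z = -57.66°

-57.66°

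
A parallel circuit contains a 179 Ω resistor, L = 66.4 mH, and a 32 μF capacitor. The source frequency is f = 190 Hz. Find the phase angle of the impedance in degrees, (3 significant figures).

ω = 2πf = 1194 rad/s
X_L = ωL = 79.3 Ω
X_C = 1/(ωC) = 26.2 Ω
Parallel: admittances add. Y = 1/R + 1/(jωL) + jωC
Y = (0.00559 + j0.0256) S
|Y| = 0.0262 S → |Z| = 1/|Y| = 38.2 Ω, ∠Z = −∠Y = -77.7°

-77.7°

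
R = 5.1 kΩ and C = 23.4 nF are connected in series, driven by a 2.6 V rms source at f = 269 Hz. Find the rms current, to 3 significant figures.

101 μA

ω = 2πf = 1690 rad/s
X_C = 1/(ωC) = 25300 Ω
Z = 5100 − j25300 Ω
|Z| = √(5100² + 25300²) = 25800 Ω
I = V/|Z| = 2.6/25800 = 101 μA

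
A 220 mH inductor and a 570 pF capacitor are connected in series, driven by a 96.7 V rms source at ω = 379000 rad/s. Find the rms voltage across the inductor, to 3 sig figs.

X_L = ωL = 83400 Ω
X_C = 1/(ωC) = 4630 Ω
Net reactance X = X_L − X_C = 78800 Ω
Z = j78800 Ω
|Z| = √(0² + 78800²) = 78800 Ω
I = V/|Z| = 1.23 mA
V_L = I·|Z_L| = 0.00123 × 83400 = 102 V

102 V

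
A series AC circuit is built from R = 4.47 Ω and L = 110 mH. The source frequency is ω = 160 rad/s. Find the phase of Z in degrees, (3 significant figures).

75.7°

X_L = ωL = 17.6 Ω
Z = 4.47 + j17.6 Ω
|Z| = √(4.47² + 17.6²) = 18.2 Ω
∠Z = arctan(17.6/4.47) = 75.7°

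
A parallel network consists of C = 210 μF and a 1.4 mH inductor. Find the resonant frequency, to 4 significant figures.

293.5 Hz

ω₀ = 1/√(LC) = 1/√(0.0014 × 0.00021) = 1844 rad/s
f₀ = ω₀/(2π) = 293.5 Hz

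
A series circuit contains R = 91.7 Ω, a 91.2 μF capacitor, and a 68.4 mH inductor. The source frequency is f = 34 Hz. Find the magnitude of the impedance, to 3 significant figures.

98.8 Ω

ω = 2πf = 213.6 rad/s
X_L = ωL = 14.6 Ω
X_C = 1/(ωC) = 51.3 Ω
Net reactance X = X_L − X_C = -36.7 Ω
Z = 91.7 − j36.7 Ω
|Z| = √(91.7² + 36.7²) = 98.8 Ω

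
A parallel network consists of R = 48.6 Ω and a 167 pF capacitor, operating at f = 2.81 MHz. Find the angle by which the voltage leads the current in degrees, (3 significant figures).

ω = 2πf = 1.766e+07 rad/s
X_C = 1/(ωC) = 339 Ω
Parallel: admittances add. Y = 1/R + jωC
Y = (0.0206 + j0.00295) S
|Y| = 0.0208 S → |Z| = 1/|Y| = 48.1 Ω, ∠Z = −∠Y = -8.15°

-8.15°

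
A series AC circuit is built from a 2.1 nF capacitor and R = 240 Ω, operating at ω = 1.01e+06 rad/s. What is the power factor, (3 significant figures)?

X_C = 1/(ωC) = 471 Ω
Z = 240 − j471 Ω
|Z| = √(240² + 471²) = 529 Ω
∠Z = arctan(-471/240) = -63.0°
cos φ = cos(-63.0°) = 0.454

0.454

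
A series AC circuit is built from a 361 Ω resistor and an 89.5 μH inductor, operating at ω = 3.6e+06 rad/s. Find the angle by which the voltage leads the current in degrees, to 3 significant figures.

X_L = ωL = 322 Ω
Z = 361 + j322 Ω
|Z| = √(361² + 322²) = 484 Ω
∠Z = arctan(322/361) = 41.7°

41.7°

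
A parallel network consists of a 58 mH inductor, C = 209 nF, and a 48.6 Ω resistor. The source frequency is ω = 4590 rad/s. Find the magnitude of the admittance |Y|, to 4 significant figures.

20.77 mS

X_L = ωL = 266.2 Ω
X_C = 1/(ωC) = 1042 Ω
Parallel: admittances add. Y = 1/R + 1/(jωL) + jωC
Y = (0.02058 − j0.002797) S
|Y| = 0.02077 S → |Z| = 1/|Y| = 48.16 Ω, ∠Z = −∠Y = 7.741°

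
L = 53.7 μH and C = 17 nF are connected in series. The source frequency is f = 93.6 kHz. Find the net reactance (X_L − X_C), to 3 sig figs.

-68.4 Ω

ω = 2πf = 588100 rad/s
X_L = ωL = 31.6 Ω
X_C = 1/(ωC) = 100 Ω
X = 31.6 − 100 = -68.4 Ω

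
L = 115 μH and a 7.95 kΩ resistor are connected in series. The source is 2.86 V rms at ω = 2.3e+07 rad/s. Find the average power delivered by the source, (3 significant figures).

X_L = ωL = 2640 Ω
Z = 7950 + j2640 Ω
|Z| = √(7950² + 2640²) = 8380 Ω
∠Z = arctan(2640/7950) = 18.4°
I = V/|Z| = 341 μA
P = VI cos φ = 2.86 × 0.000341 × cos(18.4°) = 926 μW

926 μW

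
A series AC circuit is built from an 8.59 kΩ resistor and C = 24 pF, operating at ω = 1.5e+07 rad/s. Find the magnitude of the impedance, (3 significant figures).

9030 Ω

X_C = 1/(ωC) = 2780 Ω
Z = 8590 − j2780 Ω
|Z| = √(8590² + 2780²) = 9030 Ω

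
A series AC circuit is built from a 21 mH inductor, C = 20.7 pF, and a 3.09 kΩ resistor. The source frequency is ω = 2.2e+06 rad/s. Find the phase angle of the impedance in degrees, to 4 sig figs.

82.74°

X_L = ωL = 46200 Ω
X_C = 1/(ωC) = 21960 Ω
Net reactance X = X_L − X_C = 24240 Ω
Z = 3090 + j24240 Ω
|Z| = √(3090² + 24240²) = 24440 Ω
∠Z = arctan(24240/3090) = 82.74°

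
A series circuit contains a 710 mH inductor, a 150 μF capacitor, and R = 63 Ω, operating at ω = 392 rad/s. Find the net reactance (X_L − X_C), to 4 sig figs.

261.3 Ω

X_L = ωL = 278.3 Ω
X_C = 1/(ωC) = 17.01 Ω
X = 278.3 − 17.01 = 261.3 Ω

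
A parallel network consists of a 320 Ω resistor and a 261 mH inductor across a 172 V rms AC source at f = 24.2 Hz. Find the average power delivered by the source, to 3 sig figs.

ω = 2πf = 152.1 rad/s
X_L = ωL = 39.7 Ω
Parallel: admittances add. Y = 1/R + 1/(jωL)
Y = (0.00313 − j0.0252) S
|Y| = 0.0254 S → |Z| = 1/|Y| = 39.4 Ω, ∠Z = −∠Y = 82.9°
I = V/|Z| = 4.37 A
P = VI cos φ = 172 × 4.37 × cos(82.9°) = 92.4 W

92.4 W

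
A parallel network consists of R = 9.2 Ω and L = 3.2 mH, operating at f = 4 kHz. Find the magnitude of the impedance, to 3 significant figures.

9.14 Ω

ω = 2πf = 25130 rad/s
X_L = ωL = 80.4 Ω
Parallel: admittances add. Y = 1/R + 1/(jωL)
Y = (0.109 − j0.0124) S
|Y| = 0.109 S → |Z| = 1/|Y| = 9.14 Ω, ∠Z = −∠Y = 6.53°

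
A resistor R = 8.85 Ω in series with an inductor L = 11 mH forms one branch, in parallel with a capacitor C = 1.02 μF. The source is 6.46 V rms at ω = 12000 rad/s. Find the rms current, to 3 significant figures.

30.5 mA

X_L = ωL = 132 Ω
X_C = 1/(ωC) = 81.7 Ω
Branch 1 (R+jX_L): Z₁ = 8.85 + j132 Ω, |Z₁| = 132 Ω
Branch 2 (−jX_C): Z₂ = −j81.7 Ω
Parallel: Z = Z₁Z₂/(Z₁+Z₂), |Z| = 212 Ω, ∠Z = -83.9°
I = V/|Z| = 6.46/212 = 30.5 mA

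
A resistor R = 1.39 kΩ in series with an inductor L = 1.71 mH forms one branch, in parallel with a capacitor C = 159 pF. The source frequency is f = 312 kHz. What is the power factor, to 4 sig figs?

0.8794

ω = 2πf = 1.96e+06 rad/s
X_L = ωL = 3352 Ω
X_C = 1/(ωC) = 3208 Ω
Branch 1 (R+jX_L): Z₁ = 1390 + j3352 Ω, |Z₁| = 3629 Ω
Branch 2 (−jX_C): Z₂ = −j3208 Ω
Parallel: Z = Z₁Z₂/(Z₁+Z₂), |Z| = 8331 Ω, ∠Z = -28.43°
cos φ = cos(-28.43°) = 0.8794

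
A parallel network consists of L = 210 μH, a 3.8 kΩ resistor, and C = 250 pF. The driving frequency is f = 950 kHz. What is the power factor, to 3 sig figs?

0.354

ω = 2πf = 5.969e+06 rad/s
X_L = ωL = 1250 Ω
X_C = 1/(ωC) = 670 Ω
Parallel: admittances add. Y = 1/R + 1/(jωL) + jωC
Y = (0.000263 + j0.000694) S
|Y| = 0.000743 S → |Z| = 1/|Y| = 1350 Ω, ∠Z = −∠Y = -69.2°
cos φ = cos(-69.2°) = 0.354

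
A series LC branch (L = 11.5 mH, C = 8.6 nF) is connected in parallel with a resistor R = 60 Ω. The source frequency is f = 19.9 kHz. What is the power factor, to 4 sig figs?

ω = 2πf = 125000 rad/s
X_L = ωL = 1438 Ω
X_C = 1/(ωC) = 930.0 Ω
Branch 1: Z₁ = R = 60.00 Ω
Branch 2 (series LC): Z₂ = j(X_L − X_C) = j507.9 Ω
Parallel: Z = Z₁Z₂/(Z₁+Z₂), |Z| = 59.59 Ω, ∠Z = 6.737°
cos φ = cos(6.737°) = 0.9931

0.9931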